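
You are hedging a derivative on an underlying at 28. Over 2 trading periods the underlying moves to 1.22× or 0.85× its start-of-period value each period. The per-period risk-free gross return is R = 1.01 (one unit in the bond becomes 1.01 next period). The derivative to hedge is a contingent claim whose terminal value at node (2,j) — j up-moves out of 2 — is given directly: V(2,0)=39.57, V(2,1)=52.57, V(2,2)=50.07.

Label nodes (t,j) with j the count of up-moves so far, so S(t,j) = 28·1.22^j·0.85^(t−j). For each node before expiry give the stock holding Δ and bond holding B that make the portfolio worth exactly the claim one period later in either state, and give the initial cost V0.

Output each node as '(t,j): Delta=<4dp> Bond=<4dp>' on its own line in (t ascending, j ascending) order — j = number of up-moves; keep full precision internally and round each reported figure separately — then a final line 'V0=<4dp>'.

The replicating-portfolio and risk-neutral prices coincide; use p* = (1.01−0.85)/(1.22−0.85) = 0.4324 for the latter.
Terminal payoffs: V(2,0)=39.5700, V(2,1)=52.5700, V(2,2)=50.0700
Node (1,0) S=23.8000: V=(p*·52.5700+(1−p*)·39.5700)/1.01=44.7442; Δ=(52.5700−39.5700)/(29.0360−20.2300)=1.4763; B=V−Δ·S=9.6090
Node (1,1) S=34.1600: V=(p*·50.0700+(1−p*)·52.5700)/1.01=50.9791; Δ=(50.0700−52.5700)/(41.6752−29.0360)=-0.1978; B=V−Δ·S=57.7359
Node (0,0) S=28.0000: V=(p*·50.9791+(1−p*)·44.7442)/1.01=46.9707; Δ=(50.9791−44.7442)/(34.1600−23.8000)=0.6018; B=V−Δ·S=30.1195
Root portfolio cost Δ·28+B reproduces V0=46.9707.

(0,0): Delta=0.6018 Bond=30.1195
(1,0): Delta=1.4763 Bond=9.6090
(1,1): Delta=-0.1978 Bond=57.7359
V0=46.9707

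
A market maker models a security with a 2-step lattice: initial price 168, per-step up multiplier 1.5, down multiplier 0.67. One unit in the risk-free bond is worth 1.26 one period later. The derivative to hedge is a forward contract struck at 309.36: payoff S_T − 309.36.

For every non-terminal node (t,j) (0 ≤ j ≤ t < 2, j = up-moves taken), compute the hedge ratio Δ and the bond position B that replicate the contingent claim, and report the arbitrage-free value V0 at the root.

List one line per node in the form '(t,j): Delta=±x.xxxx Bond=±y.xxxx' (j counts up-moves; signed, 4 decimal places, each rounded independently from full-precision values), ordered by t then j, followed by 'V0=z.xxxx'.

The replicating-portfolio and risk-neutral prices coincide; use p* = (1.26−0.67)/(1.5−0.67) = 0.7108 for the latter.
Terminal values V(2,·): V(2,0)=-233.9448, V(2,1)=-140.5200, V(2,2)=68.6400
(1,0): S=112.5600. Δ = (V_up−V_dn)/(S_up−S_dn) = (-140.5200−-233.9448)/(168.8400−75.4152) = 1.0000. V = [p*·-140.5200 + (1−p*)·-233.9448]/1.26 = -132.9638. B = V − Δ·S = -245.5238.
(1,1): S=252.0000. Δ = (V_up−V_dn)/(S_up−S_dn) = (68.6400−-140.5200)/(378.0000−168.8400) = 1.0000. V = [p*·68.6400 + (1−p*)·-140.5200]/1.26 = 6.4762. B = V − Δ·S = -245.5238.
(0,0): S=168.0000. Δ = (V_up−V_dn)/(S_up−S_dn) = (6.4762−-132.9638)/(252.0000−112.5600) = 1.0000. V = [p*·6.4762 + (1−p*)·-132.9638]/1.26 = -26.8602. B = V − Δ·S = -194.8602.
The time-0 hedge costs -26.8602, which is the no-arbitrage price.

(0,0): Delta=1.0000 Bond=-194.8602
(1,0): Delta=1.0000 Bond=-245.5238
(1,1): Delta=1.0000 Bond=-245.5238
V0=-26.8602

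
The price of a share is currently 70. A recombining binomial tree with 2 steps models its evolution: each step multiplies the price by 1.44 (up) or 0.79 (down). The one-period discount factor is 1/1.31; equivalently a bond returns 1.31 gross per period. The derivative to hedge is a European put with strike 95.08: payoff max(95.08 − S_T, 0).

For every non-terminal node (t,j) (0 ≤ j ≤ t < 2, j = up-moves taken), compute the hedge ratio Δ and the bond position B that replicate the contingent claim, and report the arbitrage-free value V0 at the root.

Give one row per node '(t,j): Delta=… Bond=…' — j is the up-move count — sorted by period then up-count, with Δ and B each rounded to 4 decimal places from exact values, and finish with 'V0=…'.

Risk-neutral probability p* = (R−d)/(u−d) = (1.31−0.79)/(1.44−0.79) = 0.8000.
Terminal values V(2,·): V(2,0)=51.3930, V(2,1)=15.4480, V(2,2)=0.0000
Node (1,0) S=55.3000: V=(p*·15.4480+(1−p*)·51.3930)/1.31=17.2802; Δ=(15.4480−51.3930)/(79.6320−43.6870)=-1.0000; B=V−Δ·S=72.5802
Node (1,1) S=100.8000: V=(p*·0.0000+(1−p*)·15.4480)/1.31=2.3585; Δ=(0.0000−15.4480)/(145.1520−79.6320)=-0.2358; B=V−Δ·S=26.1246
Node (0,0) S=70.0000: V=(p*·2.3585+(1−p*)·17.2802)/1.31=4.0785; Δ=(2.3585−17.2802)/(100.8000−55.3000)=-0.3279; B=V−Δ·S=27.0349
Root portfolio cost Δ·70+B reproduces V0=4.0785.

(0,0): Delta=-0.3279 Bond=27.0349
(1,0): Delta=-1.0000 Bond=72.5802
(1,1): Delta=-0.2358 Bond=26.1246
V0=4.0785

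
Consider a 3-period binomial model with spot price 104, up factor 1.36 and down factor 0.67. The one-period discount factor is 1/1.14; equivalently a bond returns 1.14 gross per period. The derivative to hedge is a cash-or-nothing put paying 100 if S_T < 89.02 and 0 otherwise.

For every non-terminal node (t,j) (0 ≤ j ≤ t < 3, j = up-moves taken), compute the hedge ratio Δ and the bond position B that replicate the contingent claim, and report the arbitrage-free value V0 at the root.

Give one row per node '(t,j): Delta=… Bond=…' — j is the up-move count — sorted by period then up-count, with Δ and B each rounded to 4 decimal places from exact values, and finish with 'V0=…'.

(0,0): Delta=-0.4658 Bond=64.6484
(1,0): Delta=-1.2428 Bond=127.8405
(1,1): Delta=-0.2866 Bond=48.3564
(2,0): Delta=0.0000 Bond=87.7193
(2,1): Delta=-1.5293 Bond=172.8960
(2,2): Delta=0.0000 Bond=0.0000
V0=16.2096

Risk-neutral probability p* = (R−d)/(u−d) = (1.14−0.67)/(1.36−0.67) = 0.6812.
Terminal payoffs: V(3,0)=100.0000, V(3,1)=100.0000, V(3,2)=0.0000, V(3,3)=0.0000
  t=2,j=0: stock 46.6856 → up 63.4924 (V=100.0000), down 31.2794 (V=100.0000). Price 87.7193; hedge Δ=0.0000, bond B=87.7193.
  t=2,j=1: stock 94.7648 → up 128.8801 (V=0.0000), down 63.4924 (V=100.0000). Price 27.9685; hedge Δ=-1.5293, bond B=172.8960.
  t=2,j=2: stock 192.3584 → up 261.6074 (V=0.0000), down 128.8801 (V=0.0000). Price 0.0000; hedge Δ=0.0000, bond B=0.0000.
  t=1,j=0: stock 69.6800 → up 94.7648 (V=27.9685), down 46.6856 (V=87.7193). Price 41.2451; hedge Δ=-1.2428, bond B=127.8405.
  t=1,j=1: stock 141.4400 → up 192.3584 (V=0.0000), down 94.7648 (V=27.9685). Price 7.8224; hedge Δ=-0.2866, bond B=48.3564.
  t=0,j=0: stock 104.0000 → up 141.4400 (V=7.8224), down 69.6800 (V=41.2451). Price 16.2096; hedge Δ=-0.4658, bond B=64.6484.
Root portfolio cost Δ·104+B reproduces V0=16.2096.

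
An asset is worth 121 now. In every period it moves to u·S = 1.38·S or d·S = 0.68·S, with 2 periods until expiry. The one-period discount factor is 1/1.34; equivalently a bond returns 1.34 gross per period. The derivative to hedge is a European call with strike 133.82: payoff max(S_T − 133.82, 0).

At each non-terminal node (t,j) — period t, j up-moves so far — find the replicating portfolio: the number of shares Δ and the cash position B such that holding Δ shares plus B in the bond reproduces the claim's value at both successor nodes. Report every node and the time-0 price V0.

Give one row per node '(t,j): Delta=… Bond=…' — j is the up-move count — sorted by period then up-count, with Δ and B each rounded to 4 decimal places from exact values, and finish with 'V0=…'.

(0,0): Delta=0.8026 Bond=-49.2811
(1,0): Delta=0.0000 Bond=0.0000
(1,1): Delta=0.8266 Bond=-70.0388
V0=47.8316

The replicating-portfolio and risk-neutral prices coincide; use p* = (1.34−0.68)/(1.38−0.68) = 0.9429 for the latter.
Payoff layer (t=2): V(2,0)=0.0000, V(2,1)=0.0000, V(2,2)=96.6124
Node (1,0) S=82.2800: V=(p*·0.0000+(1−p*)·0.0000)/1.34=0.0000; Δ=(0.0000−0.0000)/(113.5464−55.9504)=0.0000; B=V−Δ·S=0.0000
Node (1,1) S=166.9800: V=(p*·96.6124+(1−p*)·0.0000)/1.34=67.9789; Δ=(96.6124−0.0000)/(230.4324−113.5464)=0.8266; B=V−Δ·S=-70.0388
Node (0,0) S=121.0000: V=(p*·67.9789+(1−p*)·0.0000)/1.34=47.8316; Δ=(67.9789−0.0000)/(166.9800−82.2800)=0.8026; B=V−Δ·S=-49.2811
Each (Δ,B) replicates both successor values, so the strategy is self-financing and V0 is arbitrage-free.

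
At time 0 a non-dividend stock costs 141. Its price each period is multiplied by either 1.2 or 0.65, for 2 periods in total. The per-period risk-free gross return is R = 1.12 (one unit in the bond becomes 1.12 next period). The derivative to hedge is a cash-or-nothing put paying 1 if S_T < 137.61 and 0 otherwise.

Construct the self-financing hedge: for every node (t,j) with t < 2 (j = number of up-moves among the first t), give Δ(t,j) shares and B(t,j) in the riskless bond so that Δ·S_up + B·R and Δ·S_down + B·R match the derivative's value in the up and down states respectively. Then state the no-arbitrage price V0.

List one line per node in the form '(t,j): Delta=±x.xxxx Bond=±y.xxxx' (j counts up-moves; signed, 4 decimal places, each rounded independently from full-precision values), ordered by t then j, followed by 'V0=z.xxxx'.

(0,0): Delta=-0.0098 Bond=1.6023
(1,0): Delta=0.0000 Bond=0.8929
(1,1): Delta=-0.0107 Bond=1.9481
V0=0.2150

No-arbitrage ⇒ martingale measure with p* = (R−d)/(u−d) = 0.8545.
Terminal payoffs: V(2,0)=1.0000, V(2,1)=1.0000, V(2,2)=0.0000
(1,0): S=91.6500. Δ = (V_up−V_dn)/(S_up−S_dn) = (1.0000−1.0000)/(109.9800−59.5725) = 0.0000. V = [p*·1.0000 + (1−p*)·1.0000]/1.12 = 0.8929. B = V − Δ·S = 0.8929.
(1,1): S=169.2000. Δ = (V_up−V_dn)/(S_up−S_dn) = (0.0000−1.0000)/(203.0400−109.9800) = -0.0107. V = [p*·0.0000 + (1−p*)·1.0000]/1.12 = 0.1299. B = V − Δ·S = 1.9481.
(0,0): S=141.0000. Δ = (V_up−V_dn)/(S_up−S_dn) = (0.1299−0.8929)/(169.2000−91.6500) = -0.0098. V = [p*·0.1299 + (1−p*)·0.8929]/1.12 = 0.2150. B = V − Δ·S = 1.6023.
Root portfolio cost Δ·141+B reproduces V0=0.2150.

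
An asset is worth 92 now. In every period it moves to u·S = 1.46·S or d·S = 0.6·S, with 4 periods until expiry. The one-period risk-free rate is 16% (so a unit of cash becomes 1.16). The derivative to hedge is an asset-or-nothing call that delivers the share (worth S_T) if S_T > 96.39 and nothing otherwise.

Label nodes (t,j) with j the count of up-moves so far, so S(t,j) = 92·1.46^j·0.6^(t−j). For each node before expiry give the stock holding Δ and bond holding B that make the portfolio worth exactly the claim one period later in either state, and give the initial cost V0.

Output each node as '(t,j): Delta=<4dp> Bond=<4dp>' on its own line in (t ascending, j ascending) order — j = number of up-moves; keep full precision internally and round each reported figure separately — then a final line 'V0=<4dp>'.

(0,0): Delta=1.1677 Bond=-29.3726
(1,0): Delta=1.1403 Bond=-32.5578
(1,1): Delta=1.1738 Bond=-34.8834
(2,0): Delta=0.0000 Bond=0.0000
(2,1): Delta=1.3914 Bond=-57.9995
(2,2): Delta=1.1259 Bond=-31.0711
(3,0): Delta=0.0000 Bond=0.0000
(3,1): Delta=0.0000 Bond=0.0000
(3,2): Delta=1.6977 Bond=-103.3219
(3,3): Delta=1.0000 Bond=0.0000
V0=78.0599

Under the risk-neutral measure, an up-move has probability p* = (R−d)/(u−d) = 0.6512 and values discount at R = 1.16.
Terminal payoffs: V(4,0)=0.0000, V(4,1)=0.0000, V(4,2)=0.0000, V(4,3)=171.7899, V(4,4)=418.0221
  t=3,j=0: stock 19.8720 → up 29.0131 (V=0.0000), down 11.9232 (V=0.0000). Price 0.0000; hedge Δ=0.0000, bond B=0.0000.
  t=3,j=1: stock 48.3552 → up 70.5986 (V=0.0000), down 29.0131 (V=0.0000). Price 0.0000; hedge Δ=0.0000, bond B=0.0000.
  t=3,j=2: stock 117.6643 → up 171.7899 (V=171.7899), down 70.5986 (V=0.0000). Price 96.4338; hedge Δ=1.6977, bond B=-103.3219.
  t=3,j=3: stock 286.3165 → up 418.0221 (V=418.0221), down 171.7899 (V=171.7899). Price 286.3165; hedge Δ=1.0000, bond B=0.0000.
  t=2,j=0: stock 33.1200 → up 48.3552 (V=0.0000), down 19.8720 (V=0.0000). Price 0.0000; hedge Δ=0.0000, bond B=0.0000.
  t=2,j=1: stock 80.5920 → up 117.6643 (V=96.4338), down 48.3552 (V=0.0000). Price 54.1328; hedge Δ=1.3914, bond B=-57.9995.
  t=2,j=2: stock 196.1072 → up 286.3165 (V=286.3165), down 117.6643 (V=96.4338). Price 189.7227; hedge Δ=1.1259, bond B=-31.0711.
  t=1,j=0: stock 55.2000 → up 80.5920 (V=54.1328), down 33.1200 (V=0.0000). Price 30.3873; hedge Δ=1.1403, bond B=-32.5578.
  t=1,j=1: stock 134.3200 → up 196.1072 (V=189.7227), down 80.5920 (V=54.1328). Price 122.7792; hedge Δ=1.1738, bond B=-34.8834.
  t=0,j=0: stock 92.0000 → up 134.3200 (V=122.7792), down 55.2000 (V=30.3873). Price 78.0599; hedge Δ=1.1677, bond B=-29.3726.
Root portfolio cost Δ·92+B reproduces V0=78.0599.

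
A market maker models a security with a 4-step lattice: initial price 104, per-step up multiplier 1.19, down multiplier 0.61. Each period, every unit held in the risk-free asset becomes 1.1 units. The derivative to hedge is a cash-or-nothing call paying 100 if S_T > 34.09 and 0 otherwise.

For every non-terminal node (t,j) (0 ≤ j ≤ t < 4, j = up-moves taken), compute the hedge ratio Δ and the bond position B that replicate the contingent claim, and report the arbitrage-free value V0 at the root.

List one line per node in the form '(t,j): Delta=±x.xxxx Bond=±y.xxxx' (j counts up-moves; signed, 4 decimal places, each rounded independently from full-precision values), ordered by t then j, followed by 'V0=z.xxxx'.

No-arbitrage ⇒ martingale measure with p* = (R−d)/(u−d) = 0.8448.
Terminal payoffs: V(4,0)=0.0000, V(4,1)=0.0000, V(4,2)=100.0000, V(4,3)=100.0000, V(4,4)=100.0000
Node (3,0) S=23.6060: V=(p*·0.0000+(1−p*)·0.0000)/1.1=0.0000; Δ=(0.0000−0.0000)/(28.0912−14.3997)=0.0000; B=V−Δ·S=0.0000
Node (3,1) S=46.0511: V=(p*·100.0000+(1−p*)·0.0000)/1.1=76.8025; Δ=(100.0000−0.0000)/(54.8008−28.0912)=3.7440; B=V−Δ·S=-95.6113
Node (3,2) S=89.8374: V=(p*·100.0000+(1−p*)·100.0000)/1.1=90.9091; Δ=(100.0000−100.0000)/(106.9065−54.8008)=0.0000; B=V−Δ·S=90.9091
Node (3,3) S=175.2565: V=(p*·100.0000+(1−p*)·100.0000)/1.1=90.9091; Δ=(100.0000−100.0000)/(208.5553−106.9065)=0.0000; B=V−Δ·S=90.9091
Node (2,0) S=38.6984: V=(p*·76.8025+(1−p*)·0.0000)/1.1=58.9863; Δ=(76.8025−0.0000)/(46.0511−23.6060)=3.4218; B=V−Δ·S=-73.4319
Node (2,1) S=75.4936: V=(p*·90.9091+(1−p*)·76.8025)/1.1=80.6547; Δ=(90.9091−76.8025)/(89.8374−46.0511)=0.3222; B=V−Δ·S=56.3330
Node (2,2) S=147.2744: V=(p*·90.9091+(1−p*)·90.9091)/1.1=82.6446; Δ=(90.9091−90.9091)/(175.2565−89.8374)=0.0000; B=V−Δ·S=82.6446
Node (1,0) S=63.4400: V=(p*·80.6547+(1−p*)·58.9863)/1.1=70.2658; Δ=(80.6547−58.9863)/(75.4936−38.6984)=0.5889; B=V−Δ·S=32.9064
Node (1,1) S=123.7600: V=(p*·82.6446+(1−p*)·80.6547)/1.1=74.8508; Δ=(82.6446−80.6547)/(147.2744−75.4936)=0.0277; B=V−Δ·S=71.4198
Node (0,0) S=104.0000: V=(p*·74.8508+(1−p*)·70.2658)/1.1=67.3994; Δ=(74.8508−70.2658)/(123.7600−63.4400)=0.0760; B=V−Δ·S=59.4942
Root portfolio cost Δ·104+B reproduces V0=67.3994.

(0,0): Delta=0.0760 Bond=59.4942
(1,0): Delta=0.5889 Bond=32.9064
(1,1): Delta=0.0277 Bond=71.4198
(2,0): Delta=3.4218 Bond=-73.4319
(2,1): Delta=0.3222 Bond=56.3330
(2,2): Delta=0.0000 Bond=82.6446
(3,0): Delta=0.0000 Bond=0.0000
(3,1): Delta=3.7440 Bond=-95.6113
(3,2): Delta=0.0000 Bond=90.9091
(3,3): Delta=0.0000 Bond=90.9091
V0=67.3994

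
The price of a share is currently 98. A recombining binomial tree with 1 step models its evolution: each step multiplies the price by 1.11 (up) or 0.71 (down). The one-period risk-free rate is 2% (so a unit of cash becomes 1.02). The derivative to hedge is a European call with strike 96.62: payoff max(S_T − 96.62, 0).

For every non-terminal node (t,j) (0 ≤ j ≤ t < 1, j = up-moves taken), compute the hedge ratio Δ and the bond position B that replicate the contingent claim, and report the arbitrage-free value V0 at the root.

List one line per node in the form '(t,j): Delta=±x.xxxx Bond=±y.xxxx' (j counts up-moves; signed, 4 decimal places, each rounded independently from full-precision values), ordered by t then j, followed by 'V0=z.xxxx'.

(0,0): Delta=0.3102 Bond=-21.1608
V0=9.2392

Since d<R<u, set p* = (R−d)/(u−d) = 0.7750; price each node as the discounted p*-expectation of its children.
Terminal values V(1,·): V(1,0)=0.0000, V(1,1)=12.1600
  t=0,j=0: stock 98.0000 → up 108.7800 (V=12.1600), down 69.5800 (V=0.0000). Price 9.2392; hedge Δ=0.3102, bond B=-21.1608.
Root portfolio cost Δ·98+B reproduces V0=9.2392.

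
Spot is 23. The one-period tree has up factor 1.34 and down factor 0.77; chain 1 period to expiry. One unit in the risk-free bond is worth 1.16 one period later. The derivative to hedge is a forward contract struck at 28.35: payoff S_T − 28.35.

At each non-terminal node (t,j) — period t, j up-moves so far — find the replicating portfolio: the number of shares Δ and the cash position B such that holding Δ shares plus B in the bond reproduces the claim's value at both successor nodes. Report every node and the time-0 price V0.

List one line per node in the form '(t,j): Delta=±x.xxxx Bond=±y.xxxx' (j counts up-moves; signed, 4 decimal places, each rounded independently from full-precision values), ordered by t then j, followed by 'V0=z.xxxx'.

Since d<R<u, set p* = (R−d)/(u−d) = 0.6842; price each node as the discounted p*-expectation of its children.
At expiry t=1: V(1,0)=-10.6400, V(1,1)=2.4700
(0,0): S=23.0000. Δ = (V_up−V_dn)/(S_up−S_dn) = (2.4700−-10.6400)/(30.8200−17.7100) = 1.0000. V = [p*·2.4700 + (1−p*)·-10.6400]/1.16 = -1.4397. B = V − Δ·S = -24.4397.
The time-0 hedge costs -1.4397, which is the no-arbitrage price.

(0,0): Delta=1.0000 Bond=-24.4397
V0=-1.4397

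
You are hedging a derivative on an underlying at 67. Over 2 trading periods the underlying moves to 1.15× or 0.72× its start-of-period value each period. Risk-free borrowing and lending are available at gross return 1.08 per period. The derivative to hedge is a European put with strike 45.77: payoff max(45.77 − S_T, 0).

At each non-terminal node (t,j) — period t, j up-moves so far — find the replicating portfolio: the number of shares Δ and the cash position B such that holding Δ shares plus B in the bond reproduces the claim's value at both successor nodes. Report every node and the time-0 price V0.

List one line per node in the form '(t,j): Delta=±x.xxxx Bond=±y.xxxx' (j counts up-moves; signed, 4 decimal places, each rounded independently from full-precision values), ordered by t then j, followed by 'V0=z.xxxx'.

No-arbitrage ⇒ martingale measure with p* = (R−d)/(u−d) = 0.8372.
Payoff layer (t=2): V(2,0)=11.0372, V(2,1)=0.0000, V(2,2)=0.0000
  t=1,j=0: stock 48.2400 → up 55.4760 (V=0.0000), down 34.7328 (V=11.0372). Price 1.6637; hedge Δ=-0.5321, bond B=27.3316.
  t=1,j=1: stock 77.0500 → up 88.6075 (V=0.0000), down 55.4760 (V=0.0000). Price 0.0000; hedge Δ=0.0000, bond B=0.0000.
  t=0,j=0: stock 67.0000 → up 77.0500 (V=0.0000), down 48.2400 (V=1.6637). Price 0.2508; hedge Δ=-0.0577, bond B=4.1197.
Check: Δ(0,0)·S0 + B(0,0) = 0.2508 = V0.

(0,0): Delta=-0.0577 Bond=4.1197
(1,0): Delta=-0.5321 Bond=27.3316
(1,1): Delta=0.0000 Bond=0.0000
V0=0.2508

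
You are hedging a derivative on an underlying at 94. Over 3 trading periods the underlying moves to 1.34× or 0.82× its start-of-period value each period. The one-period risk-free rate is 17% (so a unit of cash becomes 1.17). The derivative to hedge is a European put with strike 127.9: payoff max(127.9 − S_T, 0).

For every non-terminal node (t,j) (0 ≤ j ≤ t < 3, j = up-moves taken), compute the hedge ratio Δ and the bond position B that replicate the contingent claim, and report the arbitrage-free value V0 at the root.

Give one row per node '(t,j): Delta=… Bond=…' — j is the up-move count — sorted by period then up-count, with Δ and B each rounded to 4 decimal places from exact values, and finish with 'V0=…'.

(0,0): Delta=-0.3367 Bond=39.1274
(1,0): Delta=-0.8492 Bond=85.2876
(1,1): Delta=-0.1843 Bond=26.5891
(2,0): Delta=-1.0000 Bond=109.3162
(2,1): Delta=-0.8044 Bond=95.1578
(2,2): Delta=0.0000 Bond=0.0000
V0=7.4813

Under the risk-neutral measure, an up-move has probability p* = (R−d)/(u−d) = 0.6731 and values discount at R = 1.17.
At expiry t=3: V(3,0)=76.0714, V(3,1)=43.2045, V(3,2)=0.0000, V(3,3)=0.0000
Node (2,0) S=63.2056: V=(p*·43.2045+(1−p*)·76.0714)/1.17=46.1106; Δ=(43.2045−76.0714)/(84.6955−51.8286)=-1.0000; B=V−Δ·S=109.3162
Node (2,1) S=103.2872: V=(p*·0.0000+(1−p*)·43.2045)/1.17=12.0723; Δ=(0.0000−43.2045)/(138.4048−84.6955)=-0.8044; B=V−Δ·S=95.1578
Node (2,2) S=168.7864: V=(p*·0.0000+(1−p*)·0.0000)/1.17=0.0000; Δ=(0.0000−0.0000)/(226.1738−138.4048)=0.0000; B=V−Δ·S=0.0000
Node (1,0) S=77.0800: V=(p*·12.0723+(1−p*)·46.1106)/1.17=19.8292; Δ=(12.0723−46.1106)/(103.2872−63.2056)=-0.8492; B=V−Δ·S=85.2876
Node (1,1) S=125.9600: V=(p*·0.0000+(1−p*)·12.0723)/1.17=3.3732; Δ=(0.0000−12.0723)/(168.7864−103.2872)=-0.1843; B=V−Δ·S=26.5891
Node (0,0) S=94.0000: V=(p*·3.3732+(1−p*)·19.8292)/1.17=7.4813; Δ=(3.3732−19.8292)/(125.9600−77.0800)=-0.3367; B=V−Δ·S=39.1274
Root portfolio cost Δ·94+B reproduces V0=7.4813.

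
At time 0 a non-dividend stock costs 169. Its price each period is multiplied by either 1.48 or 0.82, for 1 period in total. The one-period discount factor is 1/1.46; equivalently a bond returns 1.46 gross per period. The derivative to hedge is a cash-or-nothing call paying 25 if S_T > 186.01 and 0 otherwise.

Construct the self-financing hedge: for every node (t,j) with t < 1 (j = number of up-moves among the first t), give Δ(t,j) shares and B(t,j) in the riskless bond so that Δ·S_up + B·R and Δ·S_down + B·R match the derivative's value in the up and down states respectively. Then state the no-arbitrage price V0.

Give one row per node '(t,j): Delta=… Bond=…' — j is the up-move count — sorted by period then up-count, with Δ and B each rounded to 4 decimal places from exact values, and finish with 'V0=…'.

(0,0): Delta=0.2241 Bond=-21.2744
V0=16.6044

No-arbitrage ⇒ martingale measure with p* = (R−d)/(u−d) = 0.9697.
Payoff layer (t=1): V(1,0)=0.0000, V(1,1)=25.0000
Node (0,0) S=169.0000: V=(p*·25.0000+(1−p*)·0.0000)/1.46=16.6044; Δ=(25.0000−0.0000)/(250.1200−138.5800)=0.2241; B=V−Δ·S=-21.2744
Each (Δ,B) replicates both successor values, so the strategy is self-financing and V0 is arbitrage-free.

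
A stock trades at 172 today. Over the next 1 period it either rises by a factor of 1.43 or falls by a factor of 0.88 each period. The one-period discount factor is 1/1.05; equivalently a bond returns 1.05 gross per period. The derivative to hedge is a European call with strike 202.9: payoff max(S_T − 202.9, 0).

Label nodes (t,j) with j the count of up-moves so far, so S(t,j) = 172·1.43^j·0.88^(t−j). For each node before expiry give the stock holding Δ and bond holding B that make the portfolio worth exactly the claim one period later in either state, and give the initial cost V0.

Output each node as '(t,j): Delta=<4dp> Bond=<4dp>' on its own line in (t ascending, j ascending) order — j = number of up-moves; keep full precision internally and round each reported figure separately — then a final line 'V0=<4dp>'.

(0,0): Delta=0.4552 Bond=-65.6152
V0=12.6757

Under the risk-neutral measure, an up-move has probability p* = (R−d)/(u−d) = 0.3091 and values discount at R = 1.05.
Terminal values V(1,·): V(1,0)=0.0000, V(1,1)=43.0600
(0,0): S=172.0000. Δ = (V_up−V_dn)/(S_up−S_dn) = (43.0600−0.0000)/(245.9600−151.3600) = 0.4552. V = [p*·43.0600 + (1−p*)·0.0000]/1.05 = 12.6757. B = V − Δ·S = -65.6152.
The time-0 hedge costs 12.6757, which is the no-arbitrage price.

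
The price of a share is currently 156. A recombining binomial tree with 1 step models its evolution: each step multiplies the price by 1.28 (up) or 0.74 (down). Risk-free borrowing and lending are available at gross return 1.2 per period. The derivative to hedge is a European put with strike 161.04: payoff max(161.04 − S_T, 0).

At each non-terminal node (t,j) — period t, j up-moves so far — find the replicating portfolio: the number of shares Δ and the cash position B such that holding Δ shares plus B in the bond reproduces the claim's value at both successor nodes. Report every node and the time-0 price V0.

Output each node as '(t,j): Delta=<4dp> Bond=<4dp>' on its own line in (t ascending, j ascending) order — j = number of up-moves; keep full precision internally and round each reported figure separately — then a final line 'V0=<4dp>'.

Risk-neutral probability p* = (R−d)/(u−d) = (1.2−0.74)/(1.28−0.74) = 0.8519.
At expiry t=1: V(1,0)=45.6000, V(1,1)=0.0000
Node (0,0) S=156.0000: V=(p*·0.0000+(1−p*)·45.6000)/1.2=5.6296; Δ=(0.0000−45.6000)/(199.6800−115.4400)=-0.5413; B=V−Δ·S=90.0741
Check: Δ(0,0)·S0 + B(0,0) = 5.6296 = V0.

(0,0): Delta=-0.5413 Bond=90.0741
V0=5.6296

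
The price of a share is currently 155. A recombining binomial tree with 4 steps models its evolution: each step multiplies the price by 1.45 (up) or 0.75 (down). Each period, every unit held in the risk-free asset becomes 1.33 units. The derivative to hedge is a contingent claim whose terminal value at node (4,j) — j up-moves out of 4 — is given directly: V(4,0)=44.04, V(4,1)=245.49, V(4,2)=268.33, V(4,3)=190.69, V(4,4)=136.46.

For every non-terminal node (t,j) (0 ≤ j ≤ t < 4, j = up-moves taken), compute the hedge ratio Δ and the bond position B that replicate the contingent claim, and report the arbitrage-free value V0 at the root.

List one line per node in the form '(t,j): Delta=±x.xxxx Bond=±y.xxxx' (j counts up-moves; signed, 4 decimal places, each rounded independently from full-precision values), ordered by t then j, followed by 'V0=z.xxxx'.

Risk-neutral probability p* = (R−d)/(u−d) = (1.33−0.75)/(1.45−0.75) = 0.8286.
Terminal payoffs: V(4,0)=44.0400, V(4,1)=245.4900, V(4,2)=268.3300, V(4,3)=190.6900, V(4,4)=136.4600
(3,0): S=65.3906. Δ = (V_up−V_dn)/(S_up−S_dn) = (245.4900−44.0400)/(94.8164−49.0430) = 4.4010. V = [p*·245.4900 + (1−p*)·44.0400]/1.33 = 158.6133. B = V − Δ·S = -129.1724.
(3,1): S=126.4219. Δ = (V_up−V_dn)/(S_up−S_dn) = (268.3300−245.4900)/(183.3117−94.8164) = 0.2581. V = [p*·268.3300 + (1−p*)·245.4900]/1.33 = 198.8079. B = V − Δ·S = 166.1794.
(3,2): S=244.4156. Δ = (V_up−V_dn)/(S_up−S_dn) = (190.6900−268.3300)/(354.4027−183.3117) = -0.4538. V = [p*·190.6900 + (1−p*)·268.3300]/1.33 = 153.3832. B = V − Δ·S = 264.2975.
(3,3): S=472.5369. Δ = (V_up−V_dn)/(S_up−S_dn) = (136.4600−190.6900)/(685.1785−354.4027) = -0.1639. V = [p*·136.4600 + (1−p*)·190.6900]/1.33 = 109.5914. B = V − Δ·S = 187.0628.
(2,0): S=87.1875. Δ = (V_up−V_dn)/(S_up−S_dn) = (198.8079−158.6133)/(126.4219−65.3906) = 0.6586. V = [p*·198.8079 + (1−p*)·158.6133]/1.33 = 144.2988. B = V − Δ·S = 86.8779.
(2,1): S=168.5625. Δ = (V_up−V_dn)/(S_up−S_dn) = (153.3832−198.8079)/(244.4156−126.4219) = -0.3850. V = [p*·153.3832 + (1−p*)·198.8079]/1.33 = 121.1807. B = V − Δ·S = 186.0731.
(2,2): S=325.8875. Δ = (V_up−V_dn)/(S_up−S_dn) = (109.5914−153.3832)/(472.5369−244.4156) = -0.1920. V = [p*·109.5914 + (1−p*)·153.3832]/1.33 = 88.0440. B = V − Δ·S = 150.6038.
(1,0): S=116.2500. Δ = (V_up−V_dn)/(S_up−S_dn) = (121.1807−144.2988)/(168.5625−87.1875) = -0.2841. V = [p*·121.1807 + (1−p*)·144.2988]/1.33 = 94.0931. B = V − Δ·S = 127.1190.
(1,1): S=224.7500. Δ = (V_up−V_dn)/(S_up−S_dn) = (88.0440−121.1807)/(325.8875−168.5625) = -0.2106. V = [p*·88.0440 + (1−p*)·121.1807]/1.33 = 70.4696. B = V − Δ·S = 117.8077.
(0,0): S=155.0000. Δ = (V_up−V_dn)/(S_up−S_dn) = (70.4696−94.0931)/(224.7500−116.2500) = -0.2177. V = [p*·70.4696 + (1−p*)·94.0931]/1.33 = 56.0296. B = V − Δ·S = 89.7774.
Each (Δ,B) replicates both successor values, so the strategy is self-financing and V0 is arbitrage-free.

(0,0): Delta=-0.2177 Bond=89.7774
(1,0): Delta=-0.2841 Bond=127.1190
(1,1): Delta=-0.2106 Bond=117.8077
(2,0): Delta=0.6586 Bond=86.8779
(2,1): Delta=-0.3850 Bond=186.0731
(2,2): Delta=-0.1920 Bond=150.6038
(3,0): Delta=4.4010 Bond=-129.1724
(3,1): Delta=0.2581 Bond=166.1794
(3,2): Delta=-0.4538 Bond=264.2975
(3,3): Delta=-0.1639 Bond=187.0628
V0=56.0296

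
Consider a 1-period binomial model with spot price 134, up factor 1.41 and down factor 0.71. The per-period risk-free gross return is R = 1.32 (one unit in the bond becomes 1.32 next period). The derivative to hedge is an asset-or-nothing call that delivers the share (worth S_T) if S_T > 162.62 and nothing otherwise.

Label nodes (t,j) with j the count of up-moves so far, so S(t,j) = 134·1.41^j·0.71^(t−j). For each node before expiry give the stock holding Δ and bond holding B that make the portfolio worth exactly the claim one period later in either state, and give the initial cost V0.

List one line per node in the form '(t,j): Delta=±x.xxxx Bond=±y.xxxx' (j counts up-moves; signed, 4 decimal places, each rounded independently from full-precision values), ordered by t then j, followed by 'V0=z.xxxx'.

Since d<R<u, set p* = (R−d)/(u−d) = 0.8714; price each node as the discounted p*-expectation of its children.
At expiry t=1: V(1,0)=0.0000, V(1,1)=188.9400
  t=0,j=0: stock 134.0000 → up 188.9400 (V=188.9400), down 95.1400 (V=0.0000). Price 124.7331; hedge Δ=2.0143, bond B=-145.1812.
Check: Δ(0,0)·S0 + B(0,0) = 124.7331 = V0.

(0,0): Delta=2.0143 Bond=-145.1812
V0=124.7331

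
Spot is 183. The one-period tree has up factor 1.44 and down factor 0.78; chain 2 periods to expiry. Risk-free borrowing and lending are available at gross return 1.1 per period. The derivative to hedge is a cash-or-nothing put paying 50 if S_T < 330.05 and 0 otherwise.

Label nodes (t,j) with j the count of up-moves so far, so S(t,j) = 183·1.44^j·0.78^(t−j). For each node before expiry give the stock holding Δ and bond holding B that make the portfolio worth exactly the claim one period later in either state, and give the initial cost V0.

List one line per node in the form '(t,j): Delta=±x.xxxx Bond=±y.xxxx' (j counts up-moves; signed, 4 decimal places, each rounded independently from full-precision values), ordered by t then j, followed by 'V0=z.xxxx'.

No-arbitrage ⇒ martingale measure with p* = (R−d)/(u−d) = 0.4848.
Terminal payoffs: V(2,0)=50.0000, V(2,1)=50.0000, V(2,2)=0.0000
(1,0): S=142.7400. Δ = (V_up−V_dn)/(S_up−S_dn) = (50.0000−50.0000)/(205.5456−111.3372) = 0.0000. V = [p*·50.0000 + (1−p*)·50.0000]/1.1 = 45.4545. B = V − Δ·S = 45.4545.
(1,1): S=263.5200. Δ = (V_up−V_dn)/(S_up−S_dn) = (0.0000−50.0000)/(379.4688−205.5456) = -0.2875. V = [p*·0.0000 + (1−p*)·50.0000]/1.1 = 23.4160. B = V − Δ·S = 99.1736.
(0,0): S=183.0000. Δ = (V_up−V_dn)/(S_up−S_dn) = (23.4160−45.4545)/(263.5200−142.7400) = -0.1825. V = [p*·23.4160 + (1−p*)·45.4545]/1.1 = 31.6083. B = V − Δ·S = 65.0001.
Check: Δ(0,0)·S0 + B(0,0) = 31.6083 = V0.

(0,0): Delta=-0.1825 Bond=65.0001
(1,0): Delta=0.0000 Bond=45.4545
(1,1): Delta=-0.2875 Bond=99.1736
V0=31.6083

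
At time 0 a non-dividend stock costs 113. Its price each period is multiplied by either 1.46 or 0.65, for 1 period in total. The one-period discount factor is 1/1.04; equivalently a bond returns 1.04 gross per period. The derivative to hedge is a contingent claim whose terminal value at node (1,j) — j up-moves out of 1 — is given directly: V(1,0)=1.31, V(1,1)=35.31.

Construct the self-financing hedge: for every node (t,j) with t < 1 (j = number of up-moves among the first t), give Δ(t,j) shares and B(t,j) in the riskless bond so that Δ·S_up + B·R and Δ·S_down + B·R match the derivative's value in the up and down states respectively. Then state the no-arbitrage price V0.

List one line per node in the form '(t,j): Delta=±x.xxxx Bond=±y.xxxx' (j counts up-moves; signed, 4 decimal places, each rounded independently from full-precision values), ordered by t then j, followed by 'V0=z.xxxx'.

(0,0): Delta=0.3715 Bond=-24.9750
V0=17.0004

Since d<R<u, set p* = (R−d)/(u−d) = 0.4815; price each node as the discounted p*-expectation of its children.
Payoff layer (t=1): V(1,0)=1.3100, V(1,1)=35.3100
(0,0): S=113.0000. Δ = (V_up−V_dn)/(S_up−S_dn) = (35.3100−1.3100)/(164.9800−73.4500) = 0.3715. V = [p*·35.3100 + (1−p*)·1.3100]/1.04 = 17.0004. B = V − Δ·S = -24.9750.
Each (Δ,B) replicates both successor values, so the strategy is self-financing and V0 is arbitrage-free.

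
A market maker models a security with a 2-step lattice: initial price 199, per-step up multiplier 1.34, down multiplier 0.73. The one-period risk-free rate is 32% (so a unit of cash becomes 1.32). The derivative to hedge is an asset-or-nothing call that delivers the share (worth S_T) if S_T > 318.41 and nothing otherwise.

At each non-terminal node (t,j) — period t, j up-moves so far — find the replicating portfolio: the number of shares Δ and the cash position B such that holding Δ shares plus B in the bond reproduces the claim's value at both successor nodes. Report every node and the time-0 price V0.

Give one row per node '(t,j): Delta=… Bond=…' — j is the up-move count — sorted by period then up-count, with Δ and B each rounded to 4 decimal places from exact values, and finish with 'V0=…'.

(0,0): Delta=2.1569 Bond=-237.3723
(1,0): Delta=0.0000 Bond=0.0000
(1,1): Delta=2.1967 Bond=-323.9528
V0=191.8488

Since d<R<u, set p* = (R−d)/(u−d) = 0.9672; price each node as the discounted p*-expectation of its children.
Terminal payoffs: V(2,0)=0.0000, V(2,1)=0.0000, V(2,2)=357.3244
Node (1,0) S=145.2700: V=(p*·0.0000+(1−p*)·0.0000)/1.32=0.0000; Δ=(0.0000−0.0000)/(194.6618−106.0471)=0.0000; B=V−Δ·S=0.0000
Node (1,1) S=266.6600: V=(p*·357.3244+(1−p*)·0.0000)/1.32=261.8249; Δ=(357.3244−0.0000)/(357.3244−194.6618)=2.1967; B=V−Δ·S=-323.9528
Node (0,0) S=199.0000: V=(p*·261.8249+(1−p*)·0.0000)/1.32=191.8488; Δ=(261.8249−0.0000)/(266.6600−145.2700)=2.1569; B=V−Δ·S=-237.3723
Each (Δ,B) replicates both successor values, so the strategy is self-financing and V0 is arbitrage-free.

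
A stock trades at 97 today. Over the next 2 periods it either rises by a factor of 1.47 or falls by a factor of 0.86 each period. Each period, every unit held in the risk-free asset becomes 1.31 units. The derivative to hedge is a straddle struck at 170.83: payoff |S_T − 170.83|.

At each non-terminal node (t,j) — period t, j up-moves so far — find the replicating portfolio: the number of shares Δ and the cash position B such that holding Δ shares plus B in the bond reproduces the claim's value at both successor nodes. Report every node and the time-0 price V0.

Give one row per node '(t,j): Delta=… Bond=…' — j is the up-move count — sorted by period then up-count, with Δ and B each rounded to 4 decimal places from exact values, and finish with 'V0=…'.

(0,0): Delta=-0.2619 Bond=52.5435
(1,0): Delta=-1.0000 Bond=130.4046
(1,1): Delta=-0.1084 Bond=46.9395
V0=27.1395

Under the risk-neutral measure, an up-move has probability p* = (R−d)/(u−d) = 0.7377 and values discount at R = 1.31.
Terminal payoffs: V(2,0)=99.0888, V(2,1)=48.2026, V(2,2)=38.7773
  t=1,j=0: stock 83.4200 → up 122.6274 (V=48.2026), down 71.7412 (V=99.0888). Price 46.9846; hedge Δ=-1.0000, bond B=130.4046.
  t=1,j=1: stock 142.5900 → up 209.6073 (V=38.7773), down 122.6274 (V=48.2026). Price 31.4882; hedge Δ=-0.1084, bond B=46.9395.
  t=0,j=0: stock 97.0000 → up 142.5900 (V=31.4882), down 83.4200 (V=46.9846). Price 27.1395; hedge Δ=-0.2619, bond B=52.5435.
Self-financing check: at every node Δ·S+B equals the discounted successor values.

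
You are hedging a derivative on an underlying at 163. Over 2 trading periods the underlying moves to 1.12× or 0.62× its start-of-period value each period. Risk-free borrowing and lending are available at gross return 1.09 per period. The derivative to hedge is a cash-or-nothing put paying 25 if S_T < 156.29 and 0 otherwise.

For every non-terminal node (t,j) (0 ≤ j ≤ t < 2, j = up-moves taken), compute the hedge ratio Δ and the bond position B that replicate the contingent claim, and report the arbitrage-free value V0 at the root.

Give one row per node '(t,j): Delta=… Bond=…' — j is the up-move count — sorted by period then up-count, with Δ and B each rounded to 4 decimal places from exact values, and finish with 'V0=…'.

(0,0): Delta=-0.2645 Bond=45.5686
(1,0): Delta=0.0000 Bond=22.9358
(1,1): Delta=-0.2739 Bond=51.3761
V0=2.4493

No-arbitrage ⇒ martingale measure with p* = (R−d)/(u−d) = 0.9400.
Terminal values V(2,·): V(2,0)=25.0000, V(2,1)=25.0000, V(2,2)=0.0000
  t=1,j=0: stock 101.0600 → up 113.1872 (V=25.0000), down 62.6572 (V=25.0000). Price 22.9358; hedge Δ=0.0000, bond B=22.9358.
  t=1,j=1: stock 182.5600 → up 204.4672 (V=0.0000), down 113.1872 (V=25.0000). Price 1.3761; hedge Δ=-0.2739, bond B=51.3761.
  t=0,j=0: stock 163.0000 → up 182.5600 (V=1.3761), down 101.0600 (V=22.9358). Price 2.4493; hedge Δ=-0.2645, bond B=45.5686.
Each (Δ,B) replicates both successor values, so the strategy is self-financing and V0 is arbitrage-free.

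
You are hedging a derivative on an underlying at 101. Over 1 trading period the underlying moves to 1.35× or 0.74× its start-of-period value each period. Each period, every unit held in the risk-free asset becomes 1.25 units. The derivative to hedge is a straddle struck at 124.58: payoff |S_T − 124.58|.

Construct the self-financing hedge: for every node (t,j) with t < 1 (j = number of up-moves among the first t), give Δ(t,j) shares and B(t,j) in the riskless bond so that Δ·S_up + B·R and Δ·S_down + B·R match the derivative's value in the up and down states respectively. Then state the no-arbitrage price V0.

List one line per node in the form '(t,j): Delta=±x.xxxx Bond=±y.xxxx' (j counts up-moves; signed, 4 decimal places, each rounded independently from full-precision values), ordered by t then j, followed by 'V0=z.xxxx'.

(0,0): Delta=-0.6179 Bond=76.8186
V0=14.4088

No-arbitrage ⇒ martingale measure with p* = (R−d)/(u−d) = 0.8361.
Terminal payoffs: V(1,0)=49.8400, V(1,1)=11.7700
Node (0,0) S=101.0000: V=(p*·11.7700+(1−p*)·49.8400)/1.25=14.4088; Δ=(11.7700−49.8400)/(136.3500−74.7400)=-0.6179; B=V−Δ·S=76.8186
Each (Δ,B) replicates both successor values, so the strategy is self-financing and V0 is arbitrage-free.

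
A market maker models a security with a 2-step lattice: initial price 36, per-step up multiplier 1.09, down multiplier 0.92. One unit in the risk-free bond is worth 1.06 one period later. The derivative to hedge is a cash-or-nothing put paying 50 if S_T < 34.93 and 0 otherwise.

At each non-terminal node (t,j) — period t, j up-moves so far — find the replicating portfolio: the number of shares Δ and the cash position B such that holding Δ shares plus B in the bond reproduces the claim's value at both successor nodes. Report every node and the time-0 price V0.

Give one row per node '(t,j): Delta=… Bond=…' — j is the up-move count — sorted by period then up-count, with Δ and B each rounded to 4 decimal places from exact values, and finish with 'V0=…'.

(0,0): Delta=-1.3601 Bond=50.3510
(1,0): Delta=-8.8804 Bond=302.4417
(1,1): Delta=0.0000 Bond=0.0000
V0=1.3858

Since d<R<u, set p* = (R−d)/(u−d) = 0.8235; price each node as the discounted p*-expectation of its children.
Terminal payoffs: V(2,0)=50.0000, V(2,1)=0.0000, V(2,2)=0.0000
(1,0): S=33.1200. Δ = (V_up−V_dn)/(S_up−S_dn) = (0.0000−50.0000)/(36.1008−30.4704) = -8.8804. V = [p*·0.0000 + (1−p*)·50.0000]/1.06 = 8.3241. B = V − Δ·S = 302.4417.
(1,1): S=39.2400. Δ = (V_up−V_dn)/(S_up−S_dn) = (0.0000−0.0000)/(42.7716−36.1008) = 0.0000. V = [p*·0.0000 + (1−p*)·0.0000]/1.06 = 0.0000. B = V − Δ·S = 0.0000.
(0,0): S=36.0000. Δ = (V_up−V_dn)/(S_up−S_dn) = (0.0000−8.3241)/(39.2400−33.1200) = -1.3601. V = [p*·0.0000 + (1−p*)·8.3241]/1.06 = 1.3858. B = V − Δ·S = 50.3510.
Each (Δ,B) replicates both successor values, so the strategy is self-financing and V0 is arbitrage-free.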